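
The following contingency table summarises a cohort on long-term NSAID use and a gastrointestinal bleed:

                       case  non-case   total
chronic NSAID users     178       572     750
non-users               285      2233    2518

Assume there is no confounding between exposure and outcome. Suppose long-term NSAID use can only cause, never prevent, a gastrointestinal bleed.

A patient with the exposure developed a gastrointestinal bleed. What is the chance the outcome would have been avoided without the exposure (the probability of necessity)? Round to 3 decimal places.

p₁ = P(outcome | exposed) = 178/750 = 0.23733
p₀ = P(outcome | unexposed) = 285/2518 = 0.11319
Under exogeneity and monotonicity, PN = (p₁ − p₀)/p₁.
PN = (0.23733 − 0.11319) / 0.23733 ≈ 0.5231

PN ≈ 0.523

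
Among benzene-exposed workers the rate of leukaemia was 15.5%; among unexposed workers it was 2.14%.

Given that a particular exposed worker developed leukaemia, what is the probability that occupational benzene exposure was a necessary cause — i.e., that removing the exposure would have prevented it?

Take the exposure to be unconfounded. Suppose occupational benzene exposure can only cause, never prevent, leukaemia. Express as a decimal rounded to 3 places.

p₁ = 0.155, p₀ = 0.0214.
Under exogeneity and monotonicity, PN = (p₁ − p₀) / p₁.
PN = (0.155 − 0.0214) / 0.155 = 0.1336 / 0.155 ≈ 0.8619

PN ≈ 0.862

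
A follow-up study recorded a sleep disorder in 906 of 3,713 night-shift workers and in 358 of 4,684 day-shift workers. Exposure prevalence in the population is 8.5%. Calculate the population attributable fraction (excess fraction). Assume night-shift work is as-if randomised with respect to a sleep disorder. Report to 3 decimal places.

PAF ≈ 0.157

p₁ = P(outcome | exposed) = 906/3713 = 0.24401
p₀ = P(outcome | unexposed) = 358/4684 = 0.07643
Overall risk P(Y=1) = π·p₁ + (1−π)·p₀ = 0.085×0.24401 + 0.915×0.07643 = 0.090674.
Under exogeneity, PAF = [P(Y=1) − p₀] / P(Y=1).
PAF = (0.090674 − 0.07643) / 0.090674 ≈ 0.1571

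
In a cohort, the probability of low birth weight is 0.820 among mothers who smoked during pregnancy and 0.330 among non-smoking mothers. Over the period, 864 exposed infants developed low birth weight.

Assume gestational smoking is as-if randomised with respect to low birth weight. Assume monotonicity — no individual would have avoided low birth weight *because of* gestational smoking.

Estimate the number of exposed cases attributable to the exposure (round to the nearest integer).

Let p₁ = 0.82, p₀ = 0.33.
PN = (p₁ − p₀)/p₁ = (0.82 − 0.33) / 0.82 ≈ 0.59756.
Attributable cases ≈ PN × (exposed cases) = 0.59756 × 864 ≈ 516.29.

about 516 cases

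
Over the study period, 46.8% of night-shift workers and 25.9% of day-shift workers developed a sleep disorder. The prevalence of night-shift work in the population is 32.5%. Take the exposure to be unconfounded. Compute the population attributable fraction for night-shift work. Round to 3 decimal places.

PAF ≈ 0.208

p₁ = 0.468, p₀ = 0.259.
Overall risk P(Y=1) = π·p₁ + (1−π)·p₀ = 0.325×0.468 + 0.675×0.259 = 0.32693.
Under exogeneity, PAF = [P(Y=1) − p₀] / P(Y=1).
PAF = (0.32693 − 0.259) / 0.32693 ≈ 0.2078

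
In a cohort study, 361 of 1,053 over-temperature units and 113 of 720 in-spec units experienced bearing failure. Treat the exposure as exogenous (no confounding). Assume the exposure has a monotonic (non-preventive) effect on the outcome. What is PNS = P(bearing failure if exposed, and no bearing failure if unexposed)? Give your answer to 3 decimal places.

p₁ = P(outcome | exposed) = 361/1053 = 0.34283
p₀ = P(outcome | unexposed) = 113/720 = 0.15694
Under exogeneity and monotonicity, PNS = p₁ − p₀.
PNS = 0.34283 − 0.15694 = 0.18589

PNS ≈ 0.186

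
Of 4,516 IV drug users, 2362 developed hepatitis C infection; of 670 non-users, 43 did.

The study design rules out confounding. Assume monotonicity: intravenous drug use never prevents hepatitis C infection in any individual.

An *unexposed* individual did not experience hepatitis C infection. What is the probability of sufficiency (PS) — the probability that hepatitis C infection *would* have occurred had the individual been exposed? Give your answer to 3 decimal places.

PS ≈ 0.490

p₁ = P(outcome | exposed) = 2362/4516 = 0.52303
p₀ = P(outcome | unexposed) = 43/670 = 0.064179
Under exogeneity and monotonicity, PS = (p₁ − p₀) / (1 − p₀).
PS = (0.52303 − 0.064179) / (1 − 0.064179) = 0.45885 / 0.93582 ≈ 0.4903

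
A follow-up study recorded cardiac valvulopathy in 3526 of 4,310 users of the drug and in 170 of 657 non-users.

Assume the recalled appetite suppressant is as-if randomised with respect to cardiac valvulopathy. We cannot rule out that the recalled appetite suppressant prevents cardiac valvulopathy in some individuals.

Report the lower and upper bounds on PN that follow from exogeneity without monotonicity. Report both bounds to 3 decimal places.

p₁ = P(outcome | exposed) = 3526/4310 = 0.8181
p₀ = P(outcome | unexposed) = 170/657 = 0.25875
Under exogeneity alone the bounds on PN are max{0,(p₁−p₀)/p₁} ≤ PN ≤ min{1,(1−p₀)/p₁}.
  lower = (p₁ − p₀)/p₁ = 0.55935 / 0.8181 ≈ 0.6837
  upper = min{1, (1 − p₀)/p₁} = 0.74125 / 0.8181 ≈ 0.9061

0.684 ≤ PN ≤ 0.906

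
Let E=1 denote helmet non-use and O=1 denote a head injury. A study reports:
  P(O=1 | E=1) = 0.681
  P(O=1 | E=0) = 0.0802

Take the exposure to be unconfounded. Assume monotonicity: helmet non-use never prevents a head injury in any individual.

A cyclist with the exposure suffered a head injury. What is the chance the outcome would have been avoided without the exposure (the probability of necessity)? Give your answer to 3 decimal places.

PN ≈ 0.882

Let p₁ = 0.681, p₀ = 0.0802.
Under exogeneity and monotonicity, PN = (p₁ − p₀) / p₁.
PN = (0.681 − 0.0802) / 0.681 = 0.6008 / 0.681 ≈ 0.8822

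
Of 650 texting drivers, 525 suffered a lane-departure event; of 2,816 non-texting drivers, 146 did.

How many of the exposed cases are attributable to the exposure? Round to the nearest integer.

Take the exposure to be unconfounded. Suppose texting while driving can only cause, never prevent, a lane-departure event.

about 491 cases

p₁ = P(outcome | exposed) = 525/650 = 0.80769
p₀ = P(outcome | unexposed) = 146/2816 = 0.051847
PN = (p₁ − p₀)/p₁ = (0.80769 − 0.051847) / 0.80769 ≈ 0.93581.
Attributable cases ≈ PN × (exposed cases) = 0.93581 × 525 ≈ 491.30.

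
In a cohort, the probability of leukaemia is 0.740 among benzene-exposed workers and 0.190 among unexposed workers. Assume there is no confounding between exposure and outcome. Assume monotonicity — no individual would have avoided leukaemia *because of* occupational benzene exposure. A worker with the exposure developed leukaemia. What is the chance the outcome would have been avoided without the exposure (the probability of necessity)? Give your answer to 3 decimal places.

Let p₁ = 0.74, p₀ = 0.19.
Under exogeneity and monotonicity, PN = (p₁ − p₀) / p₁.
PN = (0.74 − 0.19) / 0.74 = 0.55 / 0.74 ≈ 0.7432

PN ≈ 0.743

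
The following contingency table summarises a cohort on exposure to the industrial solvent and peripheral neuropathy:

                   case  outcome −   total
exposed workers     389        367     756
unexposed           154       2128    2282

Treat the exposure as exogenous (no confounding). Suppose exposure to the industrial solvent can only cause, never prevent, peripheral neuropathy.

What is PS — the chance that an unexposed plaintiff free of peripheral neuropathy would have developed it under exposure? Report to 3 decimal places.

PS ≈ 0.479

p₁ = P(outcome | exposed) = 389/756 = 0.51455
p₀ = P(outcome | unexposed) = 154/2282 = 0.067485
Under exogeneity and monotonicity, PS = (p₁ − p₀)/(1 − p₀).
PS = (0.51455 − 0.067485) / 0.93252 ≈ 0.4794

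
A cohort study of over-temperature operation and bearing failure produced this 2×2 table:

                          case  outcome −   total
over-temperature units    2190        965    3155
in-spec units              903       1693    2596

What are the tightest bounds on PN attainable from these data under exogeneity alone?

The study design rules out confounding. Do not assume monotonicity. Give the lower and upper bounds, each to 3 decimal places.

p₁ = P(outcome | exposed) = 2190/3155 = 0.69414
p₀ = P(outcome | unexposed) = 903/2596 = 0.34784
Under exogeneity alone the bounds on PN are max{0,(p₁−p₀)/p₁} ≤ PN ≤ min{1,(1−p₀)/p₁}.
  lower = (p₁ − p₀)/p₁ = 0.34629 / 0.69414 ≈ 0.4989
  upper = min{1, (1 − p₀)/p₁} = 0.65216 / 0.69414 ≈ 0.9395

0.499 ≤ PN ≤ 0.940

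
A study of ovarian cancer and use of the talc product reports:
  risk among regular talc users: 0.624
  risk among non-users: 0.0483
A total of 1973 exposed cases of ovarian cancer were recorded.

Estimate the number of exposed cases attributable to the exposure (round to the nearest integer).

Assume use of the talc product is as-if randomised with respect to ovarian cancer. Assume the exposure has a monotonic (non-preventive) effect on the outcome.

about 1820 cases

Let p₁ = 0.624, p₀ = 0.0483.
PN = (p₁ − p₀)/p₁ = (0.624 − 0.0483) / 0.624 ≈ 0.92260.
Attributable cases ≈ PN × (exposed cases) = 0.92260 × 1973 ≈ 1820.28.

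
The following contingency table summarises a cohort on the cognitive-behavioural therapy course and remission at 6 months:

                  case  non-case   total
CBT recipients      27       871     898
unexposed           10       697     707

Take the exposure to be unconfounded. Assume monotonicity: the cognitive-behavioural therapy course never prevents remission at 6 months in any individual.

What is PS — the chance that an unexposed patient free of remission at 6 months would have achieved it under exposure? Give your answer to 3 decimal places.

p₁ = P(outcome | exposed) = 27/898 = 0.030067
p₀ = P(outcome | unexposed) = 10/707 = 0.014144
Under exogeneity and monotonicity, PS = (p₁ − p₀) / (1 − p₀).
PS = (0.030067 − 0.014144) / (1 − 0.014144) = 0.015923 / 0.98586 ≈ 0.0162

PS ≈ 0.016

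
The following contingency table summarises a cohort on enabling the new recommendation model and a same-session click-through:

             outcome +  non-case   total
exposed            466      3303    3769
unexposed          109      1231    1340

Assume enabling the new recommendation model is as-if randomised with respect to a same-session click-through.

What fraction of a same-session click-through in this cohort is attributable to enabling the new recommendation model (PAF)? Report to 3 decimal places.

PAF ≈ 0.277

p₁ = P(outcome | exposed) = 466/3769 = 0.12364
p₀ = P(outcome | unexposed) = 109/1340 = 0.081343
Exposure prevalence π = 3769/5109 = 0.73772; overall risk P(Y=1) = 0.11255.
Under exogeneity, PAF = [P(Y=1) − p₀]/P(Y=1).
PAF = (0.11255 − 0.081343) / 0.11255 ≈ 0.2772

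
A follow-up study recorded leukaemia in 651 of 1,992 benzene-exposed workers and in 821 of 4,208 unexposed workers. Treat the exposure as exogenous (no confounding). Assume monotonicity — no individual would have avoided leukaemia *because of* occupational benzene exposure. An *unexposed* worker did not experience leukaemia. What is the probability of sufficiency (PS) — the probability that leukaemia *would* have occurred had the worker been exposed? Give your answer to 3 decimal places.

p₁ = P(outcome | exposed) = 651/1992 = 0.32681
p₀ = P(outcome | unexposed) = 821/4208 = 0.1951
Under exogeneity and monotonicity, PS = (p₁ − p₀) / (1 − p₀).
PS = (0.32681 − 0.1951) / (1 − 0.1951) = 0.1317 / 0.8049 ≈ 0.1636

PS ≈ 0.164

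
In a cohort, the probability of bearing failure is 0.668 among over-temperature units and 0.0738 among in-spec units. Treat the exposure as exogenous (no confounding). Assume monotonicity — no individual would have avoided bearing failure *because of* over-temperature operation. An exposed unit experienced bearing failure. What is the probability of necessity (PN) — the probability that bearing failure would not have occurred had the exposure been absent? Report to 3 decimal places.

PN ≈ 0.890

Let p₁ = 0.668, p₀ = 0.0738.
Under exogeneity and monotonicity, PN = (p₁ − p₀) / p₁.
PN = (0.668 − 0.0738) / 0.668 = 0.5942 / 0.668 ≈ 0.8895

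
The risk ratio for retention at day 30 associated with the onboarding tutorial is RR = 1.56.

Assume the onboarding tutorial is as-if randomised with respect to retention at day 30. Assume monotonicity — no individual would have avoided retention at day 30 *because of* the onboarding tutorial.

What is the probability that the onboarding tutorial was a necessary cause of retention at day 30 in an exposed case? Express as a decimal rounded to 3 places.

PN ≈ 0.359

Under exogeneity and monotonicity, PN = (RR − 1) / RR = 1 − 1/RR.
PN = (1.56 − 1) / 1.56 = 0.56 / 1.56 ≈ 0.3590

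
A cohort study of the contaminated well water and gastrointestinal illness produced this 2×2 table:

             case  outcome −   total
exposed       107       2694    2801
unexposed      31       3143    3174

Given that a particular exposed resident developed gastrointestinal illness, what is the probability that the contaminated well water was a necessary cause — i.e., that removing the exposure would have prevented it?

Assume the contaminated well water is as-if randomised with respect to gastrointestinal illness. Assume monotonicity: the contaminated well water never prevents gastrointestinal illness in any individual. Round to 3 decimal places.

p₁ = P(outcome | exposed) = 107/2801 = 0.038201
p₀ = P(outcome | unexposed) = 31/3174 = 0.0097669
Under exogeneity and monotonicity, PN = (p₁ − p₀)/p₁.
PN = (0.038201 − 0.0097669) / 0.038201 ≈ 0.7443

PN ≈ 0.744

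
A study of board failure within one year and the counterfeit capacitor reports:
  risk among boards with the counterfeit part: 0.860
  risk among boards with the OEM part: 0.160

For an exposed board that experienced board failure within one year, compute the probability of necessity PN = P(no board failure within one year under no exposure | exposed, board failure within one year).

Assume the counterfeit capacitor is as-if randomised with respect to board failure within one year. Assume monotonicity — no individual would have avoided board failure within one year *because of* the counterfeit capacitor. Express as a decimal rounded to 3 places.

PN ≈ 0.814

Let p₁ = 0.86, p₀ = 0.16.
Under exogeneity and monotonicity, PN = (p₁ − p₀) / p₁.
PN = (0.86 − 0.16) / 0.86 = 0.7 / 0.86 ≈ 0.8140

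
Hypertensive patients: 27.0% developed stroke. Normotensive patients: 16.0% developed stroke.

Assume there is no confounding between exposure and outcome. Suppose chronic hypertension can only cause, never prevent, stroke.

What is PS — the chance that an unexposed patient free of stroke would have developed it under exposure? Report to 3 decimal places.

PS ≈ 0.131

p₁ = 0.27, p₀ = 0.16.
Under exogeneity and monotonicity, PS = (p₁ − p₀) / (1 − p₀).
PS = (0.27 − 0.16) / (1 − 0.16) = 0.11 / 0.84 ≈ 0.1310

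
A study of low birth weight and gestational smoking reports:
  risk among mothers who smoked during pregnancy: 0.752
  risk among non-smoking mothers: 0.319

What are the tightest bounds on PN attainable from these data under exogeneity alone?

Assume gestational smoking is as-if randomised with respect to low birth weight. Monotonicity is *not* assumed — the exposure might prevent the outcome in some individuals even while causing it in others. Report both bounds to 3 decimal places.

Let p₁ = 0.752, p₀ = 0.319.
Under exogeneity alone the bounds on PN are max{0,(p₁−p₀)/p₁} ≤ PN ≤ min{1,(1−p₀)/p₁}.
  lower = (p₁ − p₀)/p₁ = 0.433 / 0.752 ≈ 0.5758
  upper = min{1, (1 − p₀)/p₁} = 0.681 / 0.752 ≈ 0.9056

0.576 ≤ PN ≤ 0.906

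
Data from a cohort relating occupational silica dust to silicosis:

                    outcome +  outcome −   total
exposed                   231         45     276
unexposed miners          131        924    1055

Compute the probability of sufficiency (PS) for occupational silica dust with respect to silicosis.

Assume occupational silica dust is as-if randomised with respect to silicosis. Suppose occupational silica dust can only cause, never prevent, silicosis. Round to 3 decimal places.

p₁ = P(outcome | exposed) = 231/276 = 0.83696
p₀ = P(outcome | unexposed) = 131/1055 = 0.12417
Under exogeneity and monotonicity, PS = (p₁ − p₀) / (1 − p₀).
PS = (0.83696 − 0.12417) / (1 − 0.12417) = 0.71279 / 0.87583 ≈ 0.8138

PS ≈ 0.814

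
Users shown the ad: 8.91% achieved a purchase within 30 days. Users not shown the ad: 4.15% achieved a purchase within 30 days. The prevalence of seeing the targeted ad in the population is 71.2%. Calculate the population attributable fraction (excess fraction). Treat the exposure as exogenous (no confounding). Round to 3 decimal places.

PAF ≈ 0.450

p₁ = 0.0891, p₀ = 0.0415.
Overall risk P(Y=1) = π·p₁ + (1−π)·p₀ = 0.712×0.0891 + 0.288×0.0415 = 0.075391.
Under exogeneity, PAF = [P(Y=1) − p₀] / P(Y=1).
PAF = (0.075391 − 0.0415) / 0.075391 ≈ 0.4495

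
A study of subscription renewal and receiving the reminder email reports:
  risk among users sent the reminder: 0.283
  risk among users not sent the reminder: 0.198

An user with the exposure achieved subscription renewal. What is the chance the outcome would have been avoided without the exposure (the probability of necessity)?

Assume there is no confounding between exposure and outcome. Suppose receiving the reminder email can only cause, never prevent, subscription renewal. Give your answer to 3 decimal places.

PN ≈ 0.300

Let p₁ = 0.283, p₀ = 0.198.
Under exogeneity and monotonicity, PN = (p₁ − p₀) / p₁.
PN = (0.283 − 0.198) / 0.283 = 0.085 / 0.283 ≈ 0.3004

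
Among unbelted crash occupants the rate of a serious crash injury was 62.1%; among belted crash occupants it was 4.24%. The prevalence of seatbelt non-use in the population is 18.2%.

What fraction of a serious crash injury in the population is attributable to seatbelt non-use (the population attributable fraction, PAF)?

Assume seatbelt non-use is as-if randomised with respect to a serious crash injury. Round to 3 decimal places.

PAF ≈ 0.713

p₁ = 0.621, p₀ = 0.0424.
Overall risk P(Y=1) = π·p₁ + (1−π)·p₀ = 0.182×0.621 + 0.818×0.0424 = 0.14771.
Under exogeneity, PAF = [P(Y=1) − p₀] / P(Y=1).
PAF = (0.14771 − 0.0424) / 0.14771 ≈ 0.7129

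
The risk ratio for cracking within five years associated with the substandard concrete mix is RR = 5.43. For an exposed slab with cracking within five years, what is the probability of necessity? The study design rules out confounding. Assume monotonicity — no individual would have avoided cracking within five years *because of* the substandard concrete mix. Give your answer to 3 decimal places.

PN ≈ 0.816

Under exogeneity and monotonicity, PN = (RR − 1) / RR = 1 − 1/RR.
PN = (5.43 − 1) / 5.43 = 4.43 / 5.43 ≈ 0.8158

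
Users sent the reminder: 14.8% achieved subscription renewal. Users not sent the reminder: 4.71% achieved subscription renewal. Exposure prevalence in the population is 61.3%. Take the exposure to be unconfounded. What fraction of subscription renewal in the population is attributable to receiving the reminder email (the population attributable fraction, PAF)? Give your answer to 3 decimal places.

p₁ = 0.148, p₀ = 0.0471.
Overall risk P(Y=1) = π·p₁ + (1−π)·p₀ = 0.613×0.148 + 0.387×0.0471 = 0.10895.
Under exogeneity, PAF = [P(Y=1) − p₀] / P(Y=1).
PAF = (0.10895 − 0.0471) / 0.10895 ≈ 0.5677

PAF ≈ 0.568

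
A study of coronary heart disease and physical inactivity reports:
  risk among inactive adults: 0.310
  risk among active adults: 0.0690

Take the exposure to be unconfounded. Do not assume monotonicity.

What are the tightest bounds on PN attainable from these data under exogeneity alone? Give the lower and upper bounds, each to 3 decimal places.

Let p₁ = 0.31, p₀ = 0.069.
Under exogeneity alone the bounds on PN are max{0,(p₁−p₀)/p₁} ≤ PN ≤ min{1,(1−p₀)/p₁}.
  lower = (p₁ − p₀)/p₁ = 0.241 / 0.31 ≈ 0.7774
  upper = min{1, (1 − p₀)/p₁} = 0.931 / 0.31 ≈ 3.0032 → capped at 1

0.777 ≤ PN ≤ 1.000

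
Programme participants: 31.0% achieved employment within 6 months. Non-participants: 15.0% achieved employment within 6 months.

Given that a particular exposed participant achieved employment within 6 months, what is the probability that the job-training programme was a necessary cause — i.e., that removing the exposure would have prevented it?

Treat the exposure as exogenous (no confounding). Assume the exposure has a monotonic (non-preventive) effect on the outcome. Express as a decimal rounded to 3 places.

p₁ = 0.31, p₀ = 0.15.
Under exogeneity and monotonicity, PN = (p₁ − p₀) / p₁.
PN = (0.31 − 0.15) / 0.31 = 0.16 / 0.31 ≈ 0.5161

PN ≈ 0.516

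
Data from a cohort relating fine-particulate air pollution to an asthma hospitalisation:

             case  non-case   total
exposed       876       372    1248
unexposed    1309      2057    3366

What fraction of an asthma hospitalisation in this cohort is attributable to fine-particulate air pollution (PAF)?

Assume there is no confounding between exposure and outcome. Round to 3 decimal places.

p₁ = P(outcome | exposed) = 876/1248 = 0.70192
p₀ = P(outcome | unexposed) = 1309/3366 = 0.38889
Exposure prevalence π = 1248/4614 = 0.27048; overall risk P(Y=1) = 0.47356.
Under exogeneity, PAF = [P(Y=1) − p₀]/P(Y=1).
PAF = (0.47356 − 0.38889) / 0.47356 ≈ 0.1788

PAF ≈ 0.179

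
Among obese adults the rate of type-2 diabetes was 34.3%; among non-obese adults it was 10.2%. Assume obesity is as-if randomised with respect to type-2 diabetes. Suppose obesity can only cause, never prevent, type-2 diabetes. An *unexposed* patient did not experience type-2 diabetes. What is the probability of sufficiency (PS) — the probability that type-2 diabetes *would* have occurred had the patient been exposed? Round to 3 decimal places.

PS ≈ 0.268

p₁ = 0.343, p₀ = 0.102.
Under exogeneity and monotonicity, PS = (p₁ − p₀) / (1 − p₀).
PS = (0.343 − 0.102) / (1 − 0.102) = 0.241 / 0.898 ≈ 0.2684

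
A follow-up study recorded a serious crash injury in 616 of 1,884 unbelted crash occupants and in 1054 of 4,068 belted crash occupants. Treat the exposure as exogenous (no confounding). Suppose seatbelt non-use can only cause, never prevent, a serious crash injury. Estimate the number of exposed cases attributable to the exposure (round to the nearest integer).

p₁ = P(outcome | exposed) = 616/1884 = 0.32696
p₀ = P(outcome | unexposed) = 1054/4068 = 0.2591
PN = (p₁ − p₀)/p₁ = (0.32696 − 0.2591) / 0.32696 ≈ 0.20757.
Attributable cases ≈ PN × (exposed cases) = 0.20757 × 616 ≈ 127.86.

about 128 cases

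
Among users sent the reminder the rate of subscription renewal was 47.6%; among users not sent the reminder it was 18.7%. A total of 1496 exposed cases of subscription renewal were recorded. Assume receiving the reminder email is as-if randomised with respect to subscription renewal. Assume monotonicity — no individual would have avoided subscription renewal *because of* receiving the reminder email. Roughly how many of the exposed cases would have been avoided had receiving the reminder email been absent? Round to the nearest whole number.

about 908 cases

p₁ = 0.476, p₀ = 0.187.
PN = (p₁ − p₀)/p₁ = (0.476 − 0.187) / 0.476 ≈ 0.60714.
Attributable cases ≈ PN × (exposed cases) = 0.60714 × 1496 ≈ 908.29.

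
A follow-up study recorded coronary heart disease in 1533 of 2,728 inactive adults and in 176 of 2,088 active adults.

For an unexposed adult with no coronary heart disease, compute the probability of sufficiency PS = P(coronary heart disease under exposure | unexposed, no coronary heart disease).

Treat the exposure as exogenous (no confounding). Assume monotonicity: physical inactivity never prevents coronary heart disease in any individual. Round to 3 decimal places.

p₁ = P(outcome | exposed) = 1533/2728 = 0.56195
p₀ = P(outcome | unexposed) = 176/2088 = 0.084291
Under exogeneity and monotonicity, PS = (p₁ − p₀) / (1 − p₀).
PS = (0.56195 − 0.084291) / (1 − 0.084291) = 0.47766 / 0.91571 ≈ 0.5216

PS ≈ 0.522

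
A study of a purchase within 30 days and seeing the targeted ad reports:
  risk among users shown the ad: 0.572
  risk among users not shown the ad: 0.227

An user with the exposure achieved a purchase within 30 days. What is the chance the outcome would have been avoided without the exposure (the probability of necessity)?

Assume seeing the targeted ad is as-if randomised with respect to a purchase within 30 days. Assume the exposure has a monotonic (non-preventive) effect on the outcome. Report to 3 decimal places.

PN ≈ 0.603

Let p₁ = 0.572, p₀ = 0.227.
Under exogeneity and monotonicity, PN = (p₁ − p₀) / p₁.
PN = (0.572 − 0.227) / 0.572 = 0.345 / 0.572 ≈ 0.6031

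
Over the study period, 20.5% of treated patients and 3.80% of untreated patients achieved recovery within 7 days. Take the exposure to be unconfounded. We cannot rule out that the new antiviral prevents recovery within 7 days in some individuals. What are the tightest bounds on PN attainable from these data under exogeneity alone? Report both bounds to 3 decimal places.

0.815 ≤ PN ≤ 1.000

p₁ = 0.205, p₀ = 0.038.
Under exogeneity alone the bounds on PN are max{0,(p₁−p₀)/p₁} ≤ PN ≤ min{1,(1−p₀)/p₁}.
  lower = (p₁ − p₀)/p₁ = 0.167 / 0.205 ≈ 0.8146
  upper = min{1, (1 − p₀)/p₁} = 0.962 / 0.205 ≈ 4.6927 → capped at 1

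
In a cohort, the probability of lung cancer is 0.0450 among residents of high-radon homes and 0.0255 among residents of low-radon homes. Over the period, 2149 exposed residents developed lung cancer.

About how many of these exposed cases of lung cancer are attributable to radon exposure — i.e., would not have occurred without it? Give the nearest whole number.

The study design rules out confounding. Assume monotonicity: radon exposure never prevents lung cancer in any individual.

about 931 cases

Let p₁ = 0.045, p₀ = 0.0255.
PN = (p₁ − p₀)/p₁ = (0.045 − 0.0255) / 0.045 ≈ 0.43333.
Attributable cases ≈ PN × (exposed cases) = 0.43333 × 2149 ≈ 931.23.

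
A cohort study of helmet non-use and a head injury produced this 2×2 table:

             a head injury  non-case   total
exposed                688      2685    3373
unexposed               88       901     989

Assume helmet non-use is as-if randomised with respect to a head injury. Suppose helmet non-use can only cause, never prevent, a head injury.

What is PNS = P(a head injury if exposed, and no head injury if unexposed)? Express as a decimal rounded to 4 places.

PNS ≈ 0.1150

p₁ = P(outcome | exposed) = 688/3373 = 0.20397
p₀ = P(outcome | unexposed) = 88/989 = 0.088979
Under exogeneity and monotonicity, PNS = p₁ − p₀.
PNS = 0.20397 − 0.088979 = 0.11499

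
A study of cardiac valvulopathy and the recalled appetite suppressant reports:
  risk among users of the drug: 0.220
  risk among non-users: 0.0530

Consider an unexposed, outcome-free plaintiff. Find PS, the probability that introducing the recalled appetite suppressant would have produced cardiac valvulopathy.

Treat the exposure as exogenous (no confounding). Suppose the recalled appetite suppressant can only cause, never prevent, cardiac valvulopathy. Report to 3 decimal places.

Let p₁ = 0.22, p₀ = 0.053.
Under exogeneity and monotonicity, PS = (p₁ − p₀) / (1 − p₀).
PS = (0.22 − 0.053) / (1 − 0.053) = 0.167 / 0.947 ≈ 0.1763

PS ≈ 0.176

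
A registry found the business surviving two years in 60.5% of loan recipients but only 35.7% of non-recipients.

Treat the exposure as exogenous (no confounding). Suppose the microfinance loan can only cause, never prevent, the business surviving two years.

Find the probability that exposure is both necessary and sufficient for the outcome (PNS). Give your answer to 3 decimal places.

p₁ = 0.605, p₀ = 0.357.
Under exogeneity and monotonicity, PNS = p₁ − p₀.
PNS = 0.605 − 0.357 = 0.248

PNS ≈ 0.248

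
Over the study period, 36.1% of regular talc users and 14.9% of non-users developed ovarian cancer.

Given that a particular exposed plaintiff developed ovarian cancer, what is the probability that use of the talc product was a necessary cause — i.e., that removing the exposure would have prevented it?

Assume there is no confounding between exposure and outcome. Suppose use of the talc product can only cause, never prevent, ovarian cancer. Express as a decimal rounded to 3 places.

p₁ = 0.361, p₀ = 0.149.
Under exogeneity and monotonicity, PN = (p₁ − p₀) / p₁.
PN = (0.361 − 0.149) / 0.361 = 0.212 / 0.361 ≈ 0.5873

PN ≈ 0.587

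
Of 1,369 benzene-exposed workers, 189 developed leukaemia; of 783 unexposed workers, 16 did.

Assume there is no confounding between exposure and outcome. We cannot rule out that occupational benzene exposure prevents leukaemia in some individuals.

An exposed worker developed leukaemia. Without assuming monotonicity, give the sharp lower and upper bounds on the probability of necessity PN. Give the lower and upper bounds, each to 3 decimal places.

0.852 ≤ PN ≤ 1.000

p₁ = P(outcome | exposed) = 189/1369 = 0.13806
p₀ = P(outcome | unexposed) = 16/783 = 0.020434
Under exogeneity alone the bounds on PN are max{0,(p₁−p₀)/p₁} ≤ PN ≤ min{1,(1−p₀)/p₁}.
  lower = (p₁ − p₀)/p₁ = 0.11762 / 0.13806 ≈ 0.8520
  upper = min{1, (1 − p₀)/p₁} = 0.97957 / 0.13806 ≈ 7.0954 → capped at 1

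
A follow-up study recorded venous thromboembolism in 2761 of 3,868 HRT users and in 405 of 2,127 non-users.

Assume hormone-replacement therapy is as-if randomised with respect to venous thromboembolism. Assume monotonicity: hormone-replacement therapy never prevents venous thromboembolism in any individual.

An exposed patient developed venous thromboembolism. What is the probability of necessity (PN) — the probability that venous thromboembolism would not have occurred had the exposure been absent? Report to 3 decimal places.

p₁ = P(outcome | exposed) = 2761/3868 = 0.71381
p₀ = P(outcome | unexposed) = 405/2127 = 0.19041
Under exogeneity and monotonicity, PN = (p₁ − p₀) / p₁.
PN = (0.71381 − 0.19041) / 0.71381 = 0.5234 / 0.71381 ≈ 0.7332

PN ≈ 0.733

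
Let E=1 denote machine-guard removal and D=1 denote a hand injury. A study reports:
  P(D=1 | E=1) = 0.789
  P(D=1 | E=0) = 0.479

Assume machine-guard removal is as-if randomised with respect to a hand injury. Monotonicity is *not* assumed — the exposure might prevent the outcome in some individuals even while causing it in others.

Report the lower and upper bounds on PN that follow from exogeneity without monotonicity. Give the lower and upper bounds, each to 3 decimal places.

0.393 ≤ PN ≤ 0.660

Let p₁ = 0.789, p₀ = 0.479.
Under exogeneity alone the bounds on PN are max{0,(p₁−p₀)/p₁} ≤ PN ≤ min{1,(1−p₀)/p₁}.
  lower = (p₁ − p₀)/p₁ = 0.31 / 0.789 ≈ 0.3929
  upper = min{1, (1 − p₀)/p₁} = 0.521 / 0.789 ≈ 0.6603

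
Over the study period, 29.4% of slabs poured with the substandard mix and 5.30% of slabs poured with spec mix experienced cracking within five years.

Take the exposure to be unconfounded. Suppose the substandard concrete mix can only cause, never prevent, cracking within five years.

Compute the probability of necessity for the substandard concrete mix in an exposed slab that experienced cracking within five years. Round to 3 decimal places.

PN ≈ 0.820

p₁ = 0.294, p₀ = 0.053.
Under exogeneity and monotonicity, PN = (p₁ − p₀) / p₁.
PN = (0.294 − 0.053) / 0.294 = 0.241 / 0.294 ≈ 0.8197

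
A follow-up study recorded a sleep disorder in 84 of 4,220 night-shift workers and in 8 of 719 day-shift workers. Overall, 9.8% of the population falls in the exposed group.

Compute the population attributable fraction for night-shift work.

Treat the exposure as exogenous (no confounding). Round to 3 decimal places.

p₁ = P(outcome | exposed) = 84/4220 = 0.019905
p₀ = P(outcome | unexposed) = 8/719 = 0.011127
Overall risk P(Y=1) = π·p₁ + (1−π)·p₀ = 0.098×0.019905 + 0.902×0.011127 = 0.011987.
Under exogeneity, PAF = [P(Y=1) − p₀] / P(Y=1).
PAF = (0.011987 − 0.011127) / 0.011987 ≈ 0.0718

PAF ≈ 0.072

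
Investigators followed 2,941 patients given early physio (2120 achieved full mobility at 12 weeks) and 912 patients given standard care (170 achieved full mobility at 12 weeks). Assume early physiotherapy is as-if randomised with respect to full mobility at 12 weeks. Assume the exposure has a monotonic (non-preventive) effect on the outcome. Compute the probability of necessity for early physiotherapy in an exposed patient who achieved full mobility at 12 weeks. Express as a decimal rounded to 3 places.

PN ≈ 0.741

p₁ = P(outcome | exposed) = 2120/2941 = 0.72084
p₀ = P(outcome | unexposed) = 170/912 = 0.1864
Under exogeneity and monotonicity, PN = (p₁ − p₀) / p₁.
PN = (0.72084 − 0.1864) / 0.72084 = 0.53444 / 0.72084 ≈ 0.7414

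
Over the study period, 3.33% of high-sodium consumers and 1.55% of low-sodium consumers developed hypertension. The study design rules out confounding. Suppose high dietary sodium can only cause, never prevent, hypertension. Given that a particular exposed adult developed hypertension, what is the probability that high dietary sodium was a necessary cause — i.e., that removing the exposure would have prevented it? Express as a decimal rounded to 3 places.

p₁ = 0.0333, p₀ = 0.0155.
Under exogeneity and monotonicity, PN = (p₁ − p₀) / p₁.
PN = (0.0333 − 0.0155) / 0.0333 = 0.0178 / 0.0333 ≈ 0.5345

PN ≈ 0.535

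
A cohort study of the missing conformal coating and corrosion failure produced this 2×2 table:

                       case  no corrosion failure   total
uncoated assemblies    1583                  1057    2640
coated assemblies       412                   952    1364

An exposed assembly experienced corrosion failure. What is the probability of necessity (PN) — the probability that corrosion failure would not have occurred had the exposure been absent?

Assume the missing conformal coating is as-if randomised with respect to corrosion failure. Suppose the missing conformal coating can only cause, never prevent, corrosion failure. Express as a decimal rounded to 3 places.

PN ≈ 0.496

p₁ = P(outcome | exposed) = 1583/2640 = 0.59962
p₀ = P(outcome | unexposed) = 412/1364 = 0.30205
Under exogeneity and monotonicity, PN = (p₁ − p₀)/p₁.
PN = (0.59962 − 0.30205) / 0.59962 ≈ 0.4963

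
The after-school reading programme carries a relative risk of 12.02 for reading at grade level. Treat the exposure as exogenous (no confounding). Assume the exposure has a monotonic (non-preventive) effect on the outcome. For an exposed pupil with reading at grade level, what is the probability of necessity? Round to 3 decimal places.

Under exogeneity and monotonicity, PN = (RR − 1) / RR = 1 − 1/RR.
PN = (12.02 − 1) / 12.02 = 11.02 / 12.02 ≈ 0.9168

PN ≈ 0.917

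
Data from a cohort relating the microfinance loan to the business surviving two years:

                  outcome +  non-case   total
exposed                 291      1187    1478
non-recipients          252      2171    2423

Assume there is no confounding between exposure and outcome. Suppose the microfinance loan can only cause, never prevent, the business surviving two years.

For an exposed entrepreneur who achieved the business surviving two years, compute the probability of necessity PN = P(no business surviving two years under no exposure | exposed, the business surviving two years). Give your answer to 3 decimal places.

PN ≈ 0.472

p₁ = P(outcome | exposed) = 291/1478 = 0.19689
p₀ = P(outcome | unexposed) = 252/2423 = 0.104
Under exogeneity and monotonicity, PN = (p₁ − p₀)/p₁.
PN = (0.19689 − 0.104) / 0.19689 ≈ 0.4718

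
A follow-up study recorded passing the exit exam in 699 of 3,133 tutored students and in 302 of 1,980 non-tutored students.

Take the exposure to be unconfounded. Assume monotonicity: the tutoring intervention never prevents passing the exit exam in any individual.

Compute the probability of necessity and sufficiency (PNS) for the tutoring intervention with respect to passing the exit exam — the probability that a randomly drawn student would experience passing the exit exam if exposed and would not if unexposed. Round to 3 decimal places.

PNS ≈ 0.071

p₁ = P(outcome | exposed) = 699/3133 = 0.22311
p₀ = P(outcome | unexposed) = 302/1980 = 0.15253
Under exogeneity and monotonicity, PNS = p₁ − p₀.
PNS = 0.22311 − 0.15253 = 0.070584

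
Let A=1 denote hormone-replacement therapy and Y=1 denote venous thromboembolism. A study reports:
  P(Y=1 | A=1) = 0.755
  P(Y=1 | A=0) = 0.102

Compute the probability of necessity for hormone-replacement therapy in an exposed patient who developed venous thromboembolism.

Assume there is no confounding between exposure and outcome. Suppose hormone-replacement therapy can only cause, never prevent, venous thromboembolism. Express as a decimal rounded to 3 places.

PN ≈ 0.865

Let p₁ = 0.755, p₀ = 0.102.
Under exogeneity and monotonicity, PN = (p₁ − p₀) / p₁.
PN = (0.755 − 0.102) / 0.755 = 0.653 / 0.755 ≈ 0.8649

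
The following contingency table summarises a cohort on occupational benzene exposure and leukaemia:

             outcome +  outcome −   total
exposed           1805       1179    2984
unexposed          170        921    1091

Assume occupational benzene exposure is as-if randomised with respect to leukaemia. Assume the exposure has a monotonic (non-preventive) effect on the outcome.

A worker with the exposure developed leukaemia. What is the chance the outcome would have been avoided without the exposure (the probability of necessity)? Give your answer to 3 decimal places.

PN ≈ 0.742

p₁ = P(outcome | exposed) = 1805/2984 = 0.60489
p₀ = P(outcome | unexposed) = 170/1091 = 0.15582
Under exogeneity and monotonicity, PN = (p₁ − p₀)/p₁.
PN = (0.60489 − 0.15582) / 0.60489 ≈ 0.7424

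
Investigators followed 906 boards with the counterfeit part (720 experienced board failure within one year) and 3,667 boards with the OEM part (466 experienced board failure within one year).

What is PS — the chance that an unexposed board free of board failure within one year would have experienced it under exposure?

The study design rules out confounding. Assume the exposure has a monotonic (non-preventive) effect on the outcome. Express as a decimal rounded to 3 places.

PS ≈ 0.765

p₁ = P(outcome | exposed) = 720/906 = 0.7947
p₀ = P(outcome | unexposed) = 466/3667 = 0.12708
Under exogeneity and monotonicity, PS = (p₁ − p₀) / (1 − p₀).
PS = (0.7947 − 0.12708) / (1 − 0.12708) = 0.66762 / 0.87292 ≈ 0.7648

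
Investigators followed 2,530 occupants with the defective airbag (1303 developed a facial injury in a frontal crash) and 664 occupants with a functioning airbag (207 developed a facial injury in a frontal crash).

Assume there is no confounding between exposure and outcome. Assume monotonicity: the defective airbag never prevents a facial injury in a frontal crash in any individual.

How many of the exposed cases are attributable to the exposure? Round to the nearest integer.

about 514 cases

p₁ = P(outcome | exposed) = 1303/2530 = 0.51502
p₀ = P(outcome | unexposed) = 207/664 = 0.31175
PN = (p₁ − p₀)/p₁ = (0.51502 − 0.31175) / 0.51502 ≈ 0.39469.
Attributable cases ≈ PN × (exposed cases) = 0.39469 × 1303 ≈ 514.28.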